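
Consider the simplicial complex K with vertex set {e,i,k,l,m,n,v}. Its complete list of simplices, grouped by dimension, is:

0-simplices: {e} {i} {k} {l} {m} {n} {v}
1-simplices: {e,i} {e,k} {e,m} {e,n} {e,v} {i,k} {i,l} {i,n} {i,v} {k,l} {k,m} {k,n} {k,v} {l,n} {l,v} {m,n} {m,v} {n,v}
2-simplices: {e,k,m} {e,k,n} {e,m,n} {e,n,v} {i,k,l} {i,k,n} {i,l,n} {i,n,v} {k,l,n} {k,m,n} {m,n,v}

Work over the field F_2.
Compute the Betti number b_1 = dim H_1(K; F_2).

b_1=3

n_0=7 n_1=18 n_2=11  [Z2]
∂1: piv[ei,ek,em,en,ev,il] rk=6  ker:ik,in,iv,kl,km,kn,kv,ln,lv,mn,mv,nv
∂2: piv[ekm,ekn,emn,env,ikl,ikn,iln,inv,mnv] rk=9  ker:kln,kmn
b_1=(18−6)−9=3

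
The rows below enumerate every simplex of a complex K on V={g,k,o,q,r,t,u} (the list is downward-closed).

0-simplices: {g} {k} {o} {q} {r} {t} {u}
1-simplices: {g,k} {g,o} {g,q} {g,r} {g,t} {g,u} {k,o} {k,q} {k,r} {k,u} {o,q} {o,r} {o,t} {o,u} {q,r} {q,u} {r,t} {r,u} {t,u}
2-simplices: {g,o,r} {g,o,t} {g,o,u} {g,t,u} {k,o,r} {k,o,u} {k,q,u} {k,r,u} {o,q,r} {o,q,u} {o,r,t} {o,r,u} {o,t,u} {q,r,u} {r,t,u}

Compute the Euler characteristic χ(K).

n_0=7 n_1=19 n_2=15
χ=+7−19+15=3

χ(K)=3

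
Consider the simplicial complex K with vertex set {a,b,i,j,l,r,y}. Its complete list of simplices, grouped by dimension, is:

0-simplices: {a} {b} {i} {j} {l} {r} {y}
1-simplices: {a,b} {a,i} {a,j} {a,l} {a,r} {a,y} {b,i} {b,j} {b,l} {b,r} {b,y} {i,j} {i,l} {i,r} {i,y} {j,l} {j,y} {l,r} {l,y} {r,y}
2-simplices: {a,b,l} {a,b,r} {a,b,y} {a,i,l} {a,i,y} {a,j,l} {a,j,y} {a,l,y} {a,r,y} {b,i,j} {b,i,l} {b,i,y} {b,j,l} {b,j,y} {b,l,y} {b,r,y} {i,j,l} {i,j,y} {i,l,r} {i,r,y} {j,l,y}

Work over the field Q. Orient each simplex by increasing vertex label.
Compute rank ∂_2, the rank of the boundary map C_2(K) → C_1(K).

rank∂_2=14

n_0=7 n_1=20 n_2=21  [Q]
∂1: piv[ab,ai,aj,al,ar,ay] rk=6  ker:bi,bj,bl,br,by,ij,il,ir,iy,jl,jy,lr,ly,ry
∂2: piv[abl,abr,aby,ail,aiy,ajl,ajy,aly,ary,bij,bil,bjl,ilr,iry] rk=14  ker:biy,bjy,bly,bry,ijl,ijy,jly
rk∂_2=14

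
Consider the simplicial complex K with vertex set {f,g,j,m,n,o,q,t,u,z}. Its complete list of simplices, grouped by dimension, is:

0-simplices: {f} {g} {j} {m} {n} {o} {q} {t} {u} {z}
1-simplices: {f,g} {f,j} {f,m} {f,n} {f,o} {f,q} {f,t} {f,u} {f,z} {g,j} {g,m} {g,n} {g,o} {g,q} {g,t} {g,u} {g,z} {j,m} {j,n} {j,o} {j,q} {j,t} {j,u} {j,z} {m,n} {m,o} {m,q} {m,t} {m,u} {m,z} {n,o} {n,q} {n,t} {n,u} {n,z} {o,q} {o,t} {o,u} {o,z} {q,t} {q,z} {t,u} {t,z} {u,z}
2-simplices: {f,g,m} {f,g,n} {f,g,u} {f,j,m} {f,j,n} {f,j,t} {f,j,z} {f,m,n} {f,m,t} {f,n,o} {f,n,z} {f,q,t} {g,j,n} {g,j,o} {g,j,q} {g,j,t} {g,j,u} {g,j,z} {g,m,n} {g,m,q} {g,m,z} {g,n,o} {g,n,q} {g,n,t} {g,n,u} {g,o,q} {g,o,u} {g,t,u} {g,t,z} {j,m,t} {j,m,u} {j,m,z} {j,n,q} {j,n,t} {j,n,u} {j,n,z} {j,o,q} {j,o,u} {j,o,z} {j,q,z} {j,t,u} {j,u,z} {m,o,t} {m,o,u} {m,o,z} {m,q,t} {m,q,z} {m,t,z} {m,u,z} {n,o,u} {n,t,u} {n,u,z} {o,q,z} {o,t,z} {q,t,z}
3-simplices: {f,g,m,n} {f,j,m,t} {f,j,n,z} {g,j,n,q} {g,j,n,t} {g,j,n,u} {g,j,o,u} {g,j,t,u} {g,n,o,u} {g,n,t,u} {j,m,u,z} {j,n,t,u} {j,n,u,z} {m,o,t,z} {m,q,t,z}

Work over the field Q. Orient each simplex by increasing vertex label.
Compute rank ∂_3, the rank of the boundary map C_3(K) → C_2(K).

rank∂_3=14

n_0=10 n_1=44 n_2=55 n_3=15  [Q]
∂1: piv[fg,fj,fm,fn,fo,fq,ft,fu,fz] rk=9  ker:gj,gm,gn,go,gq,gt,gu,gz,jm,jn,jo,jq,jt,ju,jz,mn,mo,mq,mt,mu,mz,no,nq,nt,nu,nz,oq,ot,ou,oz,qt,qz,tu,tz,uz
∂2: piv[fgm,fgn,fgu,fjm,fjn,fjt,fjz,fmn,fmt,fno,fnz,fqt,gjn,gjo,gjq,gjt,gju,gjz,gmq,gmz,gno,gnq,gnt,gnu,goq,gou,gtu,gtz,jmu,joz,jqz,juz,mot,mou,mqt] rk=35  ker:gmn,jmt,jmz,jnq,jnt,jnu,jnz,joq,jou,jtu,moz,mqz,mtz,muz,nou,ntu,nuz,oqz,otz,qtz
∂3: piv[fgmn,fjmt,fjnz,gjnq,gjnt,gjnu,gjou,gjtu,gnou,gntu,jmuz,jnuz,motz,mqtz] rk=14  ker:jntu
rk∂_3=14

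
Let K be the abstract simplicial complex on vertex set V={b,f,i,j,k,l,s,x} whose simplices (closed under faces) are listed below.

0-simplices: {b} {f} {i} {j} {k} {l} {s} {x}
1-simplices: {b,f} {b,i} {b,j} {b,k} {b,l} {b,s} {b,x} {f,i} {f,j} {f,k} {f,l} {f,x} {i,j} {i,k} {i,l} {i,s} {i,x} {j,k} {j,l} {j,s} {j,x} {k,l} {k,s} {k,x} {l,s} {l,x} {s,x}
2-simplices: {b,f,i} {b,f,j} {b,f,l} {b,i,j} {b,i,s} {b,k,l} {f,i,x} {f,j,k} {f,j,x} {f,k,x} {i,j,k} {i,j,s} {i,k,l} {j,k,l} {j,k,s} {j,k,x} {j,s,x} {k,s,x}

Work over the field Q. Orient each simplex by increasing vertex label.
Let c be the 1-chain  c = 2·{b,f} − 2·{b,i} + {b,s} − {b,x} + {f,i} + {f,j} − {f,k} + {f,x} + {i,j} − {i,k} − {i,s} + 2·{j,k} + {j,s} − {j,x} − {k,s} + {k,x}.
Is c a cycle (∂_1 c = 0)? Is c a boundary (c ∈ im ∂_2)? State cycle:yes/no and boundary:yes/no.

n_0=8 n_1=27 n_2=18  [Q]
∂1: piv[bf,bi,bj,bk,bl,bs,bx] rk=7  ker:fi,fj,fk,fl,fx,ij,ik,il,is,ix,jk,jl,js,jx,kl,ks,kx,ls,lx,sx
∂2: piv[bfi,bfj,bfl,bij,bis,bkl,fix,fjk,fjx,fkx,ijk,ijs,ikl,jkl,jks,jsx] rk=16  ker:jkx,ksx
∂1c = 0
c vs im∂2: residual ≠ 0 ⇒ not boundary

cycle:yes boundary:no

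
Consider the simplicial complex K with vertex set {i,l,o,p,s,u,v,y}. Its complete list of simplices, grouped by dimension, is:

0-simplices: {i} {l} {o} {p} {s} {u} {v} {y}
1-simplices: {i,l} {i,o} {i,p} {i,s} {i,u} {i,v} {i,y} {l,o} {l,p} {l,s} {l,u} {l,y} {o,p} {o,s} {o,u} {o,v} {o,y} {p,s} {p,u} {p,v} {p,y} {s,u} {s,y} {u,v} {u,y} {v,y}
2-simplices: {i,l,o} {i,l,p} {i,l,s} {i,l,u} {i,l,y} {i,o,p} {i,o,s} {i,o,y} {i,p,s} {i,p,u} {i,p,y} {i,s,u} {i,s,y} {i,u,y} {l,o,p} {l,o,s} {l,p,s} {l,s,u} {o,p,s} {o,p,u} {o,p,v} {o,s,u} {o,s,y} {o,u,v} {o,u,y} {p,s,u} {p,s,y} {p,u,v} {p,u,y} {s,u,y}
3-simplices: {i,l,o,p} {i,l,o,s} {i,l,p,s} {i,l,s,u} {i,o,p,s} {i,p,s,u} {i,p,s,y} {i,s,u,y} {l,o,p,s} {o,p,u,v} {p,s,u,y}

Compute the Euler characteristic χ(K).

χ(K)=1

n_0=8 n_1=26 n_2=30 n_3=11
χ=+8−26+30−11=1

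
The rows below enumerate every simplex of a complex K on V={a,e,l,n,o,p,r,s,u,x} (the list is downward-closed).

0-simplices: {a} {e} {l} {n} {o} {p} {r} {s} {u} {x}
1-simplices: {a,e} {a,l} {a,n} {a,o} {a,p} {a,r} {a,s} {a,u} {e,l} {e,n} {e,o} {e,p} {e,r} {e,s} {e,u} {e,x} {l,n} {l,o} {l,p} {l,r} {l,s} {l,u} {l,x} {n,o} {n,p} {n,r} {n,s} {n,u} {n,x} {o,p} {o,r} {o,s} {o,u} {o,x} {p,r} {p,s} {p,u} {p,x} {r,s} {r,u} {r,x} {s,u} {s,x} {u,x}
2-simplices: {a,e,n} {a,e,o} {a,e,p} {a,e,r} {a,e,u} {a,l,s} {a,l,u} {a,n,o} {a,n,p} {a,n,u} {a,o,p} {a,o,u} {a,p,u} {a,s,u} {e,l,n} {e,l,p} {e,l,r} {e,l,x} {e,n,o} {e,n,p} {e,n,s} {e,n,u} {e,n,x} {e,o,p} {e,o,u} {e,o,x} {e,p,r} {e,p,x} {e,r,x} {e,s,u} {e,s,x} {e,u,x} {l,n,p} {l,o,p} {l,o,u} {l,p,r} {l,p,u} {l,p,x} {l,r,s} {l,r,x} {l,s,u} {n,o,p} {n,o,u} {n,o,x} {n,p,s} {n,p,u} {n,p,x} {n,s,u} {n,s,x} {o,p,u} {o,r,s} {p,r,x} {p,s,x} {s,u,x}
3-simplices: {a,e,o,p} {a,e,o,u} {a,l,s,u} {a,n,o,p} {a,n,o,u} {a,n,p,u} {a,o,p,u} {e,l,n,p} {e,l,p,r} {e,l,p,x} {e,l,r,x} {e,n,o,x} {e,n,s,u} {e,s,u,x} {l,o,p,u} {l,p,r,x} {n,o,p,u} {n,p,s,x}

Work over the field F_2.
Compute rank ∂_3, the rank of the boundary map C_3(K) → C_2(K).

rank∂_3=17

n_0=10 n_1=44 n_2=54 n_3=18  [Z2]
∂1: piv[ae,al,an,ao,ap,ar,as,au,ex] rk=9  ker:el,en,eo,ep,er,es,eu,ln,lo,lp,lr,ls,lu,lx,no,np,nr,ns,nu,nx,op,or,os,ou,ox,pr,ps,pu,px,rs,ru,rx,su,sx,ux
∂2: piv[aen,aeo,aep,aer,aeu,als,alu,ano,anp,anu,aop,aou,apu,asu,eln,elp,elr,elx,ens,enx,eox,epr,epx,erx,esu,esx,eux,lop,lou,lrs,nps,ors] rk=32  ker:eno,enp,enu,eop,eou,lnp,lpr,lpu,lpx,lrx,lsu,nop,nou,nox,npu,npx,nsu,nsx,opu,prx,psx,sux
∂3: piv[aeop,aeou,alsu,anop,anou,anpu,aopu,elnp,elpr,elpx,elrx,enox,ensu,esux,lopu,lprx,npsx] rk=17  ker:nopu
rk∂_3=17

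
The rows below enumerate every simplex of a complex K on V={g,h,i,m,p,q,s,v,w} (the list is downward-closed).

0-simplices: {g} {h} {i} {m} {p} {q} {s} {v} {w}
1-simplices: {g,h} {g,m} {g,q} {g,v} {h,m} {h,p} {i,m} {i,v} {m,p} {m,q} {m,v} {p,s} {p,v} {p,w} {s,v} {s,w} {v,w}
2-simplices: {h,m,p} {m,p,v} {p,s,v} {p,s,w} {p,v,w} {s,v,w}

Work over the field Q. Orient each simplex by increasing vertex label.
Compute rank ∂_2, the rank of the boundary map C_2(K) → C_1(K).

n_0=9 n_1=17 n_2=6  [Q]
∂1: piv[gh,gm,gq,gv,hp,im,ps,pw] rk=8  ker:hm,iv,mp,mq,mv,pv,sv,sw,vw
∂2: piv[hmp,mpv,psv,psw,pvw] rk=5  ker:svw
rk∂_2=5

rank∂_2=5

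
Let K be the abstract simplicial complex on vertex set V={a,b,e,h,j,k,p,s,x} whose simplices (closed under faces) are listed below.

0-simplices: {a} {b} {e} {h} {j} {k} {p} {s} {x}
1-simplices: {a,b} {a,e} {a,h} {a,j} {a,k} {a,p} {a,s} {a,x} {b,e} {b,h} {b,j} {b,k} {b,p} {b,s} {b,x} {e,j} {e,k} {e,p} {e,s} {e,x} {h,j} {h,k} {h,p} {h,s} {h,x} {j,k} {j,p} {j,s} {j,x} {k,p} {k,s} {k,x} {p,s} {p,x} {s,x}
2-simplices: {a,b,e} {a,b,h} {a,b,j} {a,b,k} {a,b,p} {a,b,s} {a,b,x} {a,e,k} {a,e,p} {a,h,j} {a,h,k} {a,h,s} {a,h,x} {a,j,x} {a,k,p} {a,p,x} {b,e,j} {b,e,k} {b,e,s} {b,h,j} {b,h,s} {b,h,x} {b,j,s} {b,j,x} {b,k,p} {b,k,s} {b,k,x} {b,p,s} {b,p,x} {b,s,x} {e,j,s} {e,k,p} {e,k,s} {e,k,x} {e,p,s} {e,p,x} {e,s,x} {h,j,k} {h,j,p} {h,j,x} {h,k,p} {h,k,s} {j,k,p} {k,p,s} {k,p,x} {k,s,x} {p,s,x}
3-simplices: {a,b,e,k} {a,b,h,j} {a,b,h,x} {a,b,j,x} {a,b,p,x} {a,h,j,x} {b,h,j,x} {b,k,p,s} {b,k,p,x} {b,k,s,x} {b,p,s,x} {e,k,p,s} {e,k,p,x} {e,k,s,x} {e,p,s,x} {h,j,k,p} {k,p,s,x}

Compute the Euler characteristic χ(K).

χ(K)=4

n_0=9 n_1=35 n_2=47 n_3=17
χ=+9−35+47−17=4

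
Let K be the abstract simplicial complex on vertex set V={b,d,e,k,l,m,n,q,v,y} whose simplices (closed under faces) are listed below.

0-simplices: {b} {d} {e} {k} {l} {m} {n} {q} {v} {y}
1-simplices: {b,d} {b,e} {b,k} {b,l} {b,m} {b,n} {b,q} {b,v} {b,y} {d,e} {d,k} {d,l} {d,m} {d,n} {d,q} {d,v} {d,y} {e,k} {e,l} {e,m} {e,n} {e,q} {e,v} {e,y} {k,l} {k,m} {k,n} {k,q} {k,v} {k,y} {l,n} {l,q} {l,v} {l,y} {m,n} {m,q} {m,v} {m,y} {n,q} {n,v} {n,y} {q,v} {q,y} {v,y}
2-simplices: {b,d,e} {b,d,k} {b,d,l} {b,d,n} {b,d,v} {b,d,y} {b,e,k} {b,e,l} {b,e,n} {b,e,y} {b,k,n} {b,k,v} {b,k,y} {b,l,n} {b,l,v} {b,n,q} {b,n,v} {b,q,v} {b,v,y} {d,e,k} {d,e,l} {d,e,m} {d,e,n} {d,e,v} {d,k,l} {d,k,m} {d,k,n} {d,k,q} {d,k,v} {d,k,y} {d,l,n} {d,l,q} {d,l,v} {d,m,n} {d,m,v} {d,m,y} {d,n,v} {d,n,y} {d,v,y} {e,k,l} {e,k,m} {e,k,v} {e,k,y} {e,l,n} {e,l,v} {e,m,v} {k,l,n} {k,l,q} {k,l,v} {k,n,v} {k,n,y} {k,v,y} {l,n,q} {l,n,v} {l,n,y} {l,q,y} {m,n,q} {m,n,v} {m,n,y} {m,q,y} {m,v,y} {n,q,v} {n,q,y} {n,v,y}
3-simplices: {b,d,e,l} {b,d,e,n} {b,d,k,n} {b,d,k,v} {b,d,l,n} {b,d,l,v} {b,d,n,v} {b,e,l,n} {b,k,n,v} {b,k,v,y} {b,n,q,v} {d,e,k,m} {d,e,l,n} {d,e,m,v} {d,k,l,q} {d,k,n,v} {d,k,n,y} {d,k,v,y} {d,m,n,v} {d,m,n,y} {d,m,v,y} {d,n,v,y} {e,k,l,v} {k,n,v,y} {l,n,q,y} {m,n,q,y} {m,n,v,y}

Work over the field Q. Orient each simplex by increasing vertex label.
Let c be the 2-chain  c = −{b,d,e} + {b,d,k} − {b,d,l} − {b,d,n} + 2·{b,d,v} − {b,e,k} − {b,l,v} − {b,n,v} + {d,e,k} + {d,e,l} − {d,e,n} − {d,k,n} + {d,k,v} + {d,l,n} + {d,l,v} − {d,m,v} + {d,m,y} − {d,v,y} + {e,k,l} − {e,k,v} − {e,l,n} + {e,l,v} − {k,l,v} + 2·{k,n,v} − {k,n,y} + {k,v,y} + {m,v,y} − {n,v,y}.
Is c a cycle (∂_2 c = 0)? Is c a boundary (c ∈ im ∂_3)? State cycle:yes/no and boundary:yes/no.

n_0=10 n_1=44 n_2=64 n_3=27  [Q]
∂1: piv[bd,be,bk,bl,bm,bn,bq,bv,by] rk=9  ker:de,dk,dl,dm,dn,dq,dv,dy,ek,el,em,en,eq,ev,ey,kl,km,kn,kq,kv,ky,ln,lq,lv,ly,mn,mq,mv,my,nq,nv,ny,qv,qy,vy
∂2: piv[bde,bdk,bdl,bdn,bdv,bdy,bek,bel,ben,bey,bkn,bkv,bky,bln,blv,bnq,bnv,bqv,bvy,dem,dev,dkl,dkm,dkq,dlq,dmn,dmv,dmy,dny,lnq,lny,lqy,mnq] rk=33  ker:dek,del,den,dkn,dkv,dky,dln,dlv,dnv,dvy,ekl,ekm,ekv,eky,eln,elv,emv,kln,klq,klv,knv,kny,kvy,lnv,mnv,mny,mqy,mvy,nqv,nqy,nvy
∂3: piv[bdel,bden,bdkn,bdkv,bdln,bdlv,bdnv,beln,bknv,bkvy,bnqv,dekm,demv,dklq,dkny,dkvy,dmnv,dmny,dmvy,dnvy,eklv,lnqy,mnqy] rk=23  ker:deln,dknv,knvy,mnvy
∂2c = 0
c vs im∂3: residual ≠ 0 ⇒ not boundary

cycle:yes boundary:no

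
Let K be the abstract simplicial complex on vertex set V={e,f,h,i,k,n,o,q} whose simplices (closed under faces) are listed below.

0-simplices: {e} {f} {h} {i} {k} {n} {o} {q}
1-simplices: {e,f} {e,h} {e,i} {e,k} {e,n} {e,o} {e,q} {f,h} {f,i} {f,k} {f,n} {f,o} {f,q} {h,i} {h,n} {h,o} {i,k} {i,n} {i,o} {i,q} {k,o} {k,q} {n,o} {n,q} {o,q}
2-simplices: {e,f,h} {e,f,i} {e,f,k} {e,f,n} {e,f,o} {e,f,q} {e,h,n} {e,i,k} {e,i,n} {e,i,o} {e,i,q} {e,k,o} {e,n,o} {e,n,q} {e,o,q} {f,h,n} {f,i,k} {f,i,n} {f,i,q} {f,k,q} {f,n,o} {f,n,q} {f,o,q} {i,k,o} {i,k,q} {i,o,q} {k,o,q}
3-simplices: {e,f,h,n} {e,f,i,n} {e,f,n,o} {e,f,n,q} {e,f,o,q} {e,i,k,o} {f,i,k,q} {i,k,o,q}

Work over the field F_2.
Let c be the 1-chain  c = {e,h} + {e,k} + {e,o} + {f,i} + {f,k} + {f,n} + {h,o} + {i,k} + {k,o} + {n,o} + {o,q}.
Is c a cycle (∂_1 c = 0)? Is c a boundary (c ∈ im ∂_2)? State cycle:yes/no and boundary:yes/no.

n_0=8 n_1=25 n_2=27 n_3=8  [Z2]
∂1: piv[ef,eh,ei,ek,en,eo,eq] rk=7  ker:fh,fi,fk,fn,fo,fq,hi,hn,ho,ik,in,io,iq,ko,kq,no,nq,oq
∂2: piv[efh,efi,efk,efn,efo,efq,ehn,eik,ein,eio,eiq,eko,eno,enq,eoq,fkq] rk=16  ker:fhn,fik,fin,fiq,fno,fnq,foq,iko,ikq,ioq,koq
∂3: piv[efhn,efin,efno,efnq,efoq,eiko,fikq,ikoq] rk=8
∂1c = {e} + {f} + {o} + {q}

cycle:no boundary:no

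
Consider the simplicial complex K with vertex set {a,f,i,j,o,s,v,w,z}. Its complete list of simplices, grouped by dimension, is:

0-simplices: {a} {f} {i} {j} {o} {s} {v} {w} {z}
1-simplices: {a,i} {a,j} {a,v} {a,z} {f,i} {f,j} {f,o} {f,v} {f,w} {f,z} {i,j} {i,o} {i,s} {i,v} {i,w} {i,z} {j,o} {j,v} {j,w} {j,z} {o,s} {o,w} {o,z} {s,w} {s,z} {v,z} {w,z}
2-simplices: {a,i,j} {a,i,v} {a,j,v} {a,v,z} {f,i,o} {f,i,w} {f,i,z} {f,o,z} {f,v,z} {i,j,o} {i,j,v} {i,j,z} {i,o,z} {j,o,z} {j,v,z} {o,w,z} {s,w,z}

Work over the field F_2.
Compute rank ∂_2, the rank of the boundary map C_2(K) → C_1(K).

n_0=9 n_1=27 n_2=17  [Z2]
∂1: piv[ai,aj,av,az,fi,fo,fw,is] rk=8  ker:fj,fv,fz,ij,io,iv,iw,iz,jo,jv,jw,jz,os,ow,oz,sw,sz,vz,wz
∂2: piv[aij,aiv,ajv,avz,fio,fiw,fiz,foz,fvz,ijo,ijz,jvz,owz,swz] rk=14  ker:ijv,ioz,joz
rk∂_2=14

rank∂_2=14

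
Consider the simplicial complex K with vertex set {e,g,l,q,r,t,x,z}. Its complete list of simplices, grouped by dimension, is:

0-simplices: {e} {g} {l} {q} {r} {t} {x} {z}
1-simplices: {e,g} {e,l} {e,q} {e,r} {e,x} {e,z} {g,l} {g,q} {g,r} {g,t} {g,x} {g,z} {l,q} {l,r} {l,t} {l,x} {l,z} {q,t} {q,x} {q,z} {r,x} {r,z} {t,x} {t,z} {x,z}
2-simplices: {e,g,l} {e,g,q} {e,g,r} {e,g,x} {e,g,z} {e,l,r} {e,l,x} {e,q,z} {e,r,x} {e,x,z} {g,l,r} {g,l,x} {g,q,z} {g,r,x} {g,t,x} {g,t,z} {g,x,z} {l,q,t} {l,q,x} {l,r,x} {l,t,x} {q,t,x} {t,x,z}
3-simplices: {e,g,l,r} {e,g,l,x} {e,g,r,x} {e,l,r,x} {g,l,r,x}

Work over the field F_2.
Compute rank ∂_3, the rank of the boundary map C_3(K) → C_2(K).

rank∂_3=4

n_0=8 n_1=25 n_2=23 n_3=5  [Z2]
∂1: piv[eg,el,eq,er,ex,ez,gt] rk=7  ker:gl,gq,gr,gx,gz,lq,lr,lt,lx,lz,qt,qx,qz,rx,rz,tx,tz,xz
∂2: piv[egl,egq,egr,egx,egz,elr,elx,eqz,erx,exz,gtx,gtz,lqt,lqx,ltx] rk=15  ker:glr,glx,gqz,grx,gxz,lrx,qtx,txz
∂3: piv[eglr,eglx,egrx,elrx] rk=4  ker:glrx
rk∂_3=4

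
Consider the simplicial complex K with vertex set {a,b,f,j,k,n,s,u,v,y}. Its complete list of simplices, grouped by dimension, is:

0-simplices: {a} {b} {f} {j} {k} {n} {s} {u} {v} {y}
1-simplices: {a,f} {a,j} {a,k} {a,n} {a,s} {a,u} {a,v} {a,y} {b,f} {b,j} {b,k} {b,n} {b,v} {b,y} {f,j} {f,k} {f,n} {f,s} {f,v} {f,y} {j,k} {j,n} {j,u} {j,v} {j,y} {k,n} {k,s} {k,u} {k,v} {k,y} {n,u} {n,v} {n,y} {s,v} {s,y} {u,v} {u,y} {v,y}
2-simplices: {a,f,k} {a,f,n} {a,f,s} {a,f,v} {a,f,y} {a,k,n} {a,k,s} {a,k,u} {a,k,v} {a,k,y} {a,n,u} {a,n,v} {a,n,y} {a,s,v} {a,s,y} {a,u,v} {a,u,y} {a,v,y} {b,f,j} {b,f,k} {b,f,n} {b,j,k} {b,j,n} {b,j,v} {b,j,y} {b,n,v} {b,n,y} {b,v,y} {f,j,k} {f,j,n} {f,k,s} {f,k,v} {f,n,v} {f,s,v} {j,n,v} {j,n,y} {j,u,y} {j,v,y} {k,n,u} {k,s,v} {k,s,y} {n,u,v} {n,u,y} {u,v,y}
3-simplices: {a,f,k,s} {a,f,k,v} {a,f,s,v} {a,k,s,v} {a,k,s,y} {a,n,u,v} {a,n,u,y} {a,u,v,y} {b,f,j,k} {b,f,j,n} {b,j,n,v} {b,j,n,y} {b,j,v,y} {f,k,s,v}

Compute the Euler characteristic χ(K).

χ(K)=2

n_0=10 n_1=38 n_2=44 n_3=14
χ=+10−38+44−14=2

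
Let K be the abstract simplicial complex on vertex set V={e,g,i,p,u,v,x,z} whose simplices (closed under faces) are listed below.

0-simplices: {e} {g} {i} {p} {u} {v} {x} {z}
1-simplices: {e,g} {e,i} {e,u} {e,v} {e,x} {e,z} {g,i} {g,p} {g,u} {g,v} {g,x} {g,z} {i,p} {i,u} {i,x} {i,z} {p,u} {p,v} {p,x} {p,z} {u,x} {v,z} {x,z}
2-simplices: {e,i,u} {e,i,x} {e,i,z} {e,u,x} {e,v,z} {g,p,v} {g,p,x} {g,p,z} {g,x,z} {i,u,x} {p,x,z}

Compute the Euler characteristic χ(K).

χ(K)=-4

n_0=8 n_1=23 n_2=11
χ=+8−23+11=-4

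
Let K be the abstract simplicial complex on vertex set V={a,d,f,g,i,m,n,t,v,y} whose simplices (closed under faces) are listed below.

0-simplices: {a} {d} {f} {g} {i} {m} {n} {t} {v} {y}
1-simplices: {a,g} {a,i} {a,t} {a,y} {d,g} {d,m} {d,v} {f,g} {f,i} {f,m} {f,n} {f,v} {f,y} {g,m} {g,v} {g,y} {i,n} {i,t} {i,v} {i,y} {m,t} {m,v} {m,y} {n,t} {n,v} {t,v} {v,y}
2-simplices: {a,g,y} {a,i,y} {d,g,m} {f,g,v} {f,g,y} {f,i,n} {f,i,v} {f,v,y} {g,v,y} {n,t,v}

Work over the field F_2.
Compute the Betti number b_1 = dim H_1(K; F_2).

n_0=10 n_1=27 n_2=10  [Z2]
∂1: piv[ag,ai,at,ay,dg,dm,dv,fg,fn] rk=9  ker:fi,fm,fv,fy,gm,gv,gy,in,it,iv,iy,mt,mv,my,nt,nv,tv,vy
∂2: piv[agy,aiy,dgm,fgv,fgy,fin,fiv,fvy,ntv] rk=9  ker:gvy
b_1=(27−9)−9=9

b_1=9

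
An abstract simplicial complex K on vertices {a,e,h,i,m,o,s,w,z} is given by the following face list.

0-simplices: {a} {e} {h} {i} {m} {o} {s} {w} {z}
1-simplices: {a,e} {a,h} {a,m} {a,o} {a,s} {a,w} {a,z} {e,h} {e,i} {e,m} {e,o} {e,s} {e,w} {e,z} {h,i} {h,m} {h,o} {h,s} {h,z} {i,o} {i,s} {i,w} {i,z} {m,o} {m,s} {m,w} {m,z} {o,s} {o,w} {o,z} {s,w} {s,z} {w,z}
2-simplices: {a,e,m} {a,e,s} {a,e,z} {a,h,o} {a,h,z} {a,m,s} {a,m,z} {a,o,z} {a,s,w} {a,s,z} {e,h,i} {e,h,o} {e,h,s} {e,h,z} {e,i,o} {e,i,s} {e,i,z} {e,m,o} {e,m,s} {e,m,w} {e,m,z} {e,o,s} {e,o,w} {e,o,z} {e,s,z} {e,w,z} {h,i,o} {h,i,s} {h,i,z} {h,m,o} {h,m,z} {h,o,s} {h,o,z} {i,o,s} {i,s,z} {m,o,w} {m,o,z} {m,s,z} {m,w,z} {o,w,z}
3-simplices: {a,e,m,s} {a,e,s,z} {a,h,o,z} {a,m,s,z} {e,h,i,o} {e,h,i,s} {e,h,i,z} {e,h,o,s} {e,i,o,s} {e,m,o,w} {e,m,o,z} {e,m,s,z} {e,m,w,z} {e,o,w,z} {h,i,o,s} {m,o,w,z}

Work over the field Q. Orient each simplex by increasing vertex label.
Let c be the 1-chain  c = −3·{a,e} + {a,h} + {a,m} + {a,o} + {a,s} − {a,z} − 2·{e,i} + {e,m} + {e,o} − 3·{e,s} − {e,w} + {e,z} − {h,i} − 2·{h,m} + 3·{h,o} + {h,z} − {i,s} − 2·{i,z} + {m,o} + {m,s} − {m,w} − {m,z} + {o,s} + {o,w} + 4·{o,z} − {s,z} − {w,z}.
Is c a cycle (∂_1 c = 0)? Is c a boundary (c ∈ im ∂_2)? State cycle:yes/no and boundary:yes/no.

cycle:yes boundary:yes

n_0=9 n_1=33 n_2=40 n_3=16  [Q]
∂1: piv[ae,ah,am,ao,as,aw,az,ei] rk=8  ker:eh,em,eo,es,ew,ez,hi,hm,ho,hs,hz,io,is,iw,iz,mo,ms,mw,mz,os,ow,oz,sw,sz,wz
∂2: piv[aem,aes,aez,aho,ahz,ams,amz,aoz,asw,asz,ehi,eho,ehs,ehz,eio,eis,eiz,emo,emw,eos,eow,ewz,hmo] rk=23  ker:ems,emz,eoz,esz,hio,his,hiz,hmz,hos,hoz,ios,isz,mow,moz,msz,mwz,owz
∂3: piv[aems,aesz,ahoz,amsz,ehio,ehis,ehiz,ehos,eios,emow,emoz,emsz,emwz,eowz] rk=14  ker:hios,mowz
∂1c = 0
c vs im∂2: reduces to 0 ⇒ boundary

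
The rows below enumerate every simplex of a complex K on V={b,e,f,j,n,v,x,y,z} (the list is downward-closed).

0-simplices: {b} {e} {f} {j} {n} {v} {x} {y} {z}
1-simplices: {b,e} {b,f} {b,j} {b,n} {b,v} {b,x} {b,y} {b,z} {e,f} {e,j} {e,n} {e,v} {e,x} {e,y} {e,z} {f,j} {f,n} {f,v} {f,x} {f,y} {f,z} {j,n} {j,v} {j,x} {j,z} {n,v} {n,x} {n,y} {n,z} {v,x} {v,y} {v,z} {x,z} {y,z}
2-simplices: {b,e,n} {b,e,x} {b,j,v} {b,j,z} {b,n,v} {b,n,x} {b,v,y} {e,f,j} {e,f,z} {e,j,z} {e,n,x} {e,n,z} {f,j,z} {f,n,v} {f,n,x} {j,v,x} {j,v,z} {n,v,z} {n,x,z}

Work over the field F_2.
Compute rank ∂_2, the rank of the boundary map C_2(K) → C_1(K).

rank∂_2=17

n_0=9 n_1=34 n_2=19  [Z2]
∂1: piv[be,bf,bj,bn,bv,bx,by,bz] rk=8  ker:ef,ej,en,ev,ex,ey,ez,fj,fn,fv,fx,fy,fz,jn,jv,jx,jz,nv,nx,ny,nz,vx,vy,vz,xz,yz
∂2: piv[ben,bex,bjv,bjz,bnv,bnx,bvy,efj,efz,ejz,enz,fnv,fnx,jvx,jvz,nvz,nxz] rk=17  ker:enx,fjz
rk∂_2=17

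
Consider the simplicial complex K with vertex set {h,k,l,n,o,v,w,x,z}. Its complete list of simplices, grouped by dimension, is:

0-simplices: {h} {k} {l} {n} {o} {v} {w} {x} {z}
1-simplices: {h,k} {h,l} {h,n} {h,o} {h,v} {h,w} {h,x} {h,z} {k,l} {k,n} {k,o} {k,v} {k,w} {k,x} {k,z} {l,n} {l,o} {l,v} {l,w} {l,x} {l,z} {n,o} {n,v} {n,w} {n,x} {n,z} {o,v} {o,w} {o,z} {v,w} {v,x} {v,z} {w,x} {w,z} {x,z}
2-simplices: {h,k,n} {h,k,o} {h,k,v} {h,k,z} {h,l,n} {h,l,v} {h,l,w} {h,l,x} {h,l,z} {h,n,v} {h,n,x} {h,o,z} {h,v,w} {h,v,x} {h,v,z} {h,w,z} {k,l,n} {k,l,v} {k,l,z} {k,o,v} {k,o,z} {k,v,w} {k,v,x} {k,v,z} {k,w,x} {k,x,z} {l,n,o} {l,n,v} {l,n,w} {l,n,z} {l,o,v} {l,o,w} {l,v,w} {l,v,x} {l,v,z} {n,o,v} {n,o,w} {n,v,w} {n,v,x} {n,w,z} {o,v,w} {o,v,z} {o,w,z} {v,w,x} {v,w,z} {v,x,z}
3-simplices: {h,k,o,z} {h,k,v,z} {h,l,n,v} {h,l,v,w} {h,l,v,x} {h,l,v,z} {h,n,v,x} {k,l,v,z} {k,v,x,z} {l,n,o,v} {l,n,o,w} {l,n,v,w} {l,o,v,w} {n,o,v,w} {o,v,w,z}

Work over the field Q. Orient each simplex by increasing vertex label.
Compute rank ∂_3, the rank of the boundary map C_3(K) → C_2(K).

rank∂_3=14

n_0=9 n_1=35 n_2=46 n_3=15  [Q]
∂1: piv[hk,hl,hn,ho,hv,hw,hx,hz] rk=8  ker:kl,kn,ko,kv,kw,kx,kz,ln,lo,lv,lw,lx,lz,no,nv,nw,nx,nz,ov,ow,oz,vw,vx,vz,wx,wz,xz
∂2: piv[hkn,hko,hkv,hkz,hln,hlv,hlw,hlx,hlz,hnv,hnx,hoz,hvw,hvx,hvz,hwz,kln,kov,kvw,kvx,kwx,kxz,lno,lnw,lnz,lov,low] rk=27  ker:klv,klz,koz,kvz,lnv,lvw,lvx,lvz,nov,now,nvw,nvx,nwz,ovw,ovz,owz,vwx,vwz,vxz
∂3: piv[hkoz,hkvz,hlnv,hlvw,hlvx,hlvz,hnvx,klvz,kvxz,lnov,lnow,lnvw,lovw,ovwz] rk=14  ker:novw
rk∂_3=14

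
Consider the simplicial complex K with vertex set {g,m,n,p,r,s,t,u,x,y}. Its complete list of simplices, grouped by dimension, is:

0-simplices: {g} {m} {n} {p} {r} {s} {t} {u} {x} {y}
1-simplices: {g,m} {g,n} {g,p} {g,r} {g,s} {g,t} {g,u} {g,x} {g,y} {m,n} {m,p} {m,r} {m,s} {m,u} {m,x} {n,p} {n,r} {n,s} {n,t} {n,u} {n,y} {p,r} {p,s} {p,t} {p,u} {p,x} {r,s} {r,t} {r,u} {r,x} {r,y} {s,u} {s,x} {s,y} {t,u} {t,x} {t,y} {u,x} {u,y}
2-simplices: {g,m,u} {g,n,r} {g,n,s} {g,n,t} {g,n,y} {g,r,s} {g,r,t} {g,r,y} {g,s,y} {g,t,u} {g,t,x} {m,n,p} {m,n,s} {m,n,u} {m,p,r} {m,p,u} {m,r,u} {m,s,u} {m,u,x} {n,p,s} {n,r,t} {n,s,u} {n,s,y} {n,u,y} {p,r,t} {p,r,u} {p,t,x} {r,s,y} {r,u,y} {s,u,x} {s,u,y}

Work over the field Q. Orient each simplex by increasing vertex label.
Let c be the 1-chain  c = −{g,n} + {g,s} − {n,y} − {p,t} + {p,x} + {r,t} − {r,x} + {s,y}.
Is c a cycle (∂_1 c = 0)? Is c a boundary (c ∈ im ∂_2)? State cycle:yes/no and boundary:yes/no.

n_0=10 n_1=39 n_2=31  [Q]
∂1: piv[gm,gn,gp,gr,gs,gt,gu,gx,gy] rk=9  ker:mn,mp,mr,ms,mu,mx,np,nr,ns,nt,nu,ny,pr,ps,pt,pu,px,rs,rt,ru,rx,ry,su,sx,sy,tu,tx,ty,ux,uy
∂2: piv[gmu,gnr,gns,gnt,gny,grs,grt,gry,gsy,gtu,gtx,mnp,mns,mnu,mpr,mpu,mru,msu,mux,nps,nuy,prt,ptx,ruy,sux] rk=25  ker:nrt,nsu,nsy,pru,rsy,suy
∂1c = 0
c vs im∂2: residual ≠ 0 ⇒ not boundary

cycle:yes boundary:no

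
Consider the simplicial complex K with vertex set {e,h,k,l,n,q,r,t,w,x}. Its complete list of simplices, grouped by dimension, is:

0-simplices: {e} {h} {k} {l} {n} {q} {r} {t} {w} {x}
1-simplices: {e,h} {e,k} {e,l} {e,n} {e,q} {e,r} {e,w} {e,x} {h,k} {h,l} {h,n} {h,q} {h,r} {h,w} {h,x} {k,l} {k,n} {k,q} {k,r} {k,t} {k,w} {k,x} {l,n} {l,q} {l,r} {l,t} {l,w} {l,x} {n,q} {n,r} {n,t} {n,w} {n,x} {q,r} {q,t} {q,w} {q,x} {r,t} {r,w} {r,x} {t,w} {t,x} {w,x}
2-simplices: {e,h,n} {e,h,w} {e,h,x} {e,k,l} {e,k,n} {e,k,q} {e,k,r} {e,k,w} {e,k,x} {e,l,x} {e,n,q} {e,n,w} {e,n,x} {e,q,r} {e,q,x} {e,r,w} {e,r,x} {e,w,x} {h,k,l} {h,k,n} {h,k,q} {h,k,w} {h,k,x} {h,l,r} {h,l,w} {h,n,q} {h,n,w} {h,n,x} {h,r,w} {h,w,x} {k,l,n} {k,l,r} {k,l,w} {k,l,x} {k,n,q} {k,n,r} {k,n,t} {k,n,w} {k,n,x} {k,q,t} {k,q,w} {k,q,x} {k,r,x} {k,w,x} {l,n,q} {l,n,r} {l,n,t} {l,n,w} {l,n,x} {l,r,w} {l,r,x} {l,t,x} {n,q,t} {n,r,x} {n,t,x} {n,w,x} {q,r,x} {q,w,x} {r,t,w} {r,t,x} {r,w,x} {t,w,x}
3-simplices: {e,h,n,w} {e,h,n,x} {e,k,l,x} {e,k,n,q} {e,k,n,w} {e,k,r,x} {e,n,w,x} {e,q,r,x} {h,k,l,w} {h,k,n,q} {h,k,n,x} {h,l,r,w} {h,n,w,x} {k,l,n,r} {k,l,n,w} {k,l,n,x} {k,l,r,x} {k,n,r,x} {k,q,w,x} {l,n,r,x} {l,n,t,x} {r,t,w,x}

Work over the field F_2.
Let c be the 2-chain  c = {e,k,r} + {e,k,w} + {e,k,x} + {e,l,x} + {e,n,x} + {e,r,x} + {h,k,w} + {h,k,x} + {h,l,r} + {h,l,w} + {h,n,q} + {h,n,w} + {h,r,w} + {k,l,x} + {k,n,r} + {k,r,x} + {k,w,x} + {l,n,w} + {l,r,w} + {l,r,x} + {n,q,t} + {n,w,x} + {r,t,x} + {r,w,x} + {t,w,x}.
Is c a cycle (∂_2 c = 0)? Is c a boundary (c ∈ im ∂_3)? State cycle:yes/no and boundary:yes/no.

cycle:no boundary:no

n_0=10 n_1=43 n_2=62 n_3=22  [Z2]
∂1: piv[eh,ek,el,en,eq,er,ew,ex,kt] rk=9  ker:hk,hl,hn,hq,hr,hw,hx,kl,kn,kq,kr,kw,kx,ln,lq,lr,lt,lw,lx,nq,nr,nt,nw,nx,qr,qt,qw,qx,rt,rw,rx,tw,tx,wx
∂2: piv[ehn,ehw,ehx,ekl,ekn,ekq,ekr,ekw,ekx,elx,enq,enw,enx,eqr,eqx,erw,erx,ewx,hkl,hkn,hkq,hlr,hlw,hrw,kln,knr,knt,kqt,kqw,lnq,lnt,ltx,rtw,rtx] rk=34  ker:hkw,hkx,hnq,hnw,hnx,hwx,klr,klw,klx,knq,knw,knx,kqx,krx,kwx,lnr,lnw,lnx,lrw,lrx,nqt,nrx,ntx,nwx,qrx,qwx,rwx,twx
∂3: piv[ehnw,ehnx,eklx,eknq,eknw,ekrx,enwx,eqrx,hklw,hknq,hknx,hlrw,hnwx,klnr,klnw,klnx,klrx,knrx,kqwx,lntx,rtwx] rk=21  ker:lnrx
∂2c = {e,k} + {e,l} + {e,n} + {e,w} + {h,q} + {h,x} + {k,l} + {k,n} + {k,r} + {k,w} + {k,x} + {l,n} + {l,r} + {l,w} + {l,x} + {n,r} + {n,t} + {n,w} + {q,t} + {r,t} + {r,w} + {r,x} + {t,w}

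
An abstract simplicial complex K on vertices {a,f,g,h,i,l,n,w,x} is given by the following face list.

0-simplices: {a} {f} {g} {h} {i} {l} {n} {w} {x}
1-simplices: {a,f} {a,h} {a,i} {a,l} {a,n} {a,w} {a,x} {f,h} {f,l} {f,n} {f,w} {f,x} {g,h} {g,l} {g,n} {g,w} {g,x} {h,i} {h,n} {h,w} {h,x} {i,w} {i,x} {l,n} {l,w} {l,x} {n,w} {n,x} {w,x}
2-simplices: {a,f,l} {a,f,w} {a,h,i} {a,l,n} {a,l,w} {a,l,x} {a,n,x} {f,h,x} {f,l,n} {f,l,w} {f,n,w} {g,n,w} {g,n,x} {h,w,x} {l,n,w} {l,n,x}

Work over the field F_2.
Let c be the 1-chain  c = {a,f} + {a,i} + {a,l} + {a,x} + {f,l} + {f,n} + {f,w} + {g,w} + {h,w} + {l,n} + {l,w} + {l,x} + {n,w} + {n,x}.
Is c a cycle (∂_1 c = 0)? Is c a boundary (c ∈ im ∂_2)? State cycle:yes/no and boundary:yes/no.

cycle:no boundary:no

n_0=9 n_1=29 n_2=16  [Z2]
∂1: piv[af,ah,ai,al,an,aw,ax,gh] rk=8  ker:fh,fl,fn,fw,fx,gl,gn,gw,gx,hi,hn,hw,hx,iw,ix,ln,lw,lx,nw,nx,wx
∂2: piv[afl,afw,ahi,aln,alw,alx,anx,fhx,fln,fnw,gnw,gnx,hwx] rk=13  ker:flw,lnw,lnx
∂1c = {g} + {h} + {i} + {l} + {w} + {x}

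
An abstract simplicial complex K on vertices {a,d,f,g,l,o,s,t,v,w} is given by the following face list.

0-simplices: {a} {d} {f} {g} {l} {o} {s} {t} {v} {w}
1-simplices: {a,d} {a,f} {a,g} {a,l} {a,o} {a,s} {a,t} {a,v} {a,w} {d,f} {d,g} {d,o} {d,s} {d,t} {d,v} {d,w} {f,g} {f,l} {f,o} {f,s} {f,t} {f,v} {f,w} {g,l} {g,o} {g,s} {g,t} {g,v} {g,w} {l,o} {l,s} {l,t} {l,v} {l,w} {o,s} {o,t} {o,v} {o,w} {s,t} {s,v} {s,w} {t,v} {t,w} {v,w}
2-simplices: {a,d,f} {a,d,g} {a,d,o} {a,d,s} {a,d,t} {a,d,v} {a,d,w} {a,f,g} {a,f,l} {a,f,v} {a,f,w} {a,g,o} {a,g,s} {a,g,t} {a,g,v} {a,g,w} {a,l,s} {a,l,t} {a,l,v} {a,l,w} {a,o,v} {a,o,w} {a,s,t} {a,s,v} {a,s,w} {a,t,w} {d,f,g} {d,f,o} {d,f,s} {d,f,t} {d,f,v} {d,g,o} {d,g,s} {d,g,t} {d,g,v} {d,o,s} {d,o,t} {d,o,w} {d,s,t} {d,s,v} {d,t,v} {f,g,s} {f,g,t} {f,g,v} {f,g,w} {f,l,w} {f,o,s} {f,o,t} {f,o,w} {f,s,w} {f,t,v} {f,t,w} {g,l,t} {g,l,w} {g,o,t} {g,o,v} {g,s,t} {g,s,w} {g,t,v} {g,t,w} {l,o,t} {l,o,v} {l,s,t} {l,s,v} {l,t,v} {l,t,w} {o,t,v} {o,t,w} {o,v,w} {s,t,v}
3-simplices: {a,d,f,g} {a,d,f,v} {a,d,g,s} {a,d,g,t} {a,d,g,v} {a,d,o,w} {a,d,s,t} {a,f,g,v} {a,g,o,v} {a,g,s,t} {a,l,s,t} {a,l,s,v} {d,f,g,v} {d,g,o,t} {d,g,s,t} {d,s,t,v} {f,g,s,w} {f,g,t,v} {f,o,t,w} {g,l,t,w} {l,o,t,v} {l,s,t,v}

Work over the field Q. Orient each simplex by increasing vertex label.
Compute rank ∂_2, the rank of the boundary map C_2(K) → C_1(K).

n_0=10 n_1=44 n_2=70 n_3=22  [Q]
∂1: piv[ad,af,ag,al,ao,as,at,av,aw] rk=9  ker:df,dg,do,ds,dt,dv,dw,fg,fl,fo,fs,ft,fv,fw,gl,go,gs,gt,gv,gw,lo,ls,lt,lv,lw,os,ot,ov,ow,st,sv,sw,tv,tw,vw
∂2: piv[adf,adg,ado,ads,adt,adv,adw,afg,afl,afv,afw,ago,ags,agt,agv,agw,als,alt,alv,alw,aov,aow,ast,asv,asw,atw,dfo,dfs,dft,dos,dot,dtv,glt,lot,ovw] rk=35  ker:dfg,dfv,dgo,dgs,dgt,dgv,dow,dst,dsv,fgs,fgt,fgv,fgw,flw,fos,fot,fow,fsw,ftv,ftw,glw,got,gov,gst,gsw,gtv,gtw,lov,lst,lsv,ltv,ltw,otv,otw,stv
∂3: piv[adfg,adfv,adgs,adgt,adgv,adow,adst,afgv,agov,agst,alst,alsv,dgot,dstv,fgsw,fgtv,fotw,gltw,lotv,lstv] rk=20  ker:dfgv,dgst
rk∂_2=35

rank∂_2=35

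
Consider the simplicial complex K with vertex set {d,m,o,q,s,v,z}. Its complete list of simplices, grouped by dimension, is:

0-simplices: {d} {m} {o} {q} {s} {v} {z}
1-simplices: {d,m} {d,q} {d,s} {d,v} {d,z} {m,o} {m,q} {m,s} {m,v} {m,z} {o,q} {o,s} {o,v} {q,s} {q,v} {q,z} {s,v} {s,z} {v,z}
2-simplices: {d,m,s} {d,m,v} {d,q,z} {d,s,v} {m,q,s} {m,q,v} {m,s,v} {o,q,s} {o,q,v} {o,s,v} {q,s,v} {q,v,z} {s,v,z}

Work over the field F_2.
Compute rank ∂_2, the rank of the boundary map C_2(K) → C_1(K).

rank∂_2=10

n_0=7 n_1=19 n_2=13  [Z2]
∂1: piv[dm,dq,ds,dv,dz,mo] rk=6  ker:mq,ms,mv,mz,oq,os,ov,qs,qv,qz,sv,sz,vz
∂2: piv[dms,dmv,dqz,dsv,mqs,mqv,oqs,oqv,qvz,svz] rk=10  ker:msv,osv,qsv
rk∂_2=10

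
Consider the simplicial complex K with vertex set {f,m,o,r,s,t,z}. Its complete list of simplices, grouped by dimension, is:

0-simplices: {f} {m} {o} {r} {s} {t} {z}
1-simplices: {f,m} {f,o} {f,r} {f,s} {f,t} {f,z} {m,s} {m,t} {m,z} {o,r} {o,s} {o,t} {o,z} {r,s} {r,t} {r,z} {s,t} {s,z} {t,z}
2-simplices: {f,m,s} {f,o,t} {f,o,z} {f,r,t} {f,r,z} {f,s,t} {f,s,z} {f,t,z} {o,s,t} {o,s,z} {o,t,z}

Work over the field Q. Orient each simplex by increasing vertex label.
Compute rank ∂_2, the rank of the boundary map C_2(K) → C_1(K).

n_0=7 n_1=19 n_2=11  [Q]
∂1: piv[fm,fo,fr,fs,ft,fz] rk=6  ker:ms,mt,mz,or,os,ot,oz,rs,rt,rz,st,sz,tz
∂2: piv[fms,fot,foz,frt,frz,fst,fsz,ftz,ost] rk=9  ker:osz,otz
rk∂_2=9

rank∂_2=9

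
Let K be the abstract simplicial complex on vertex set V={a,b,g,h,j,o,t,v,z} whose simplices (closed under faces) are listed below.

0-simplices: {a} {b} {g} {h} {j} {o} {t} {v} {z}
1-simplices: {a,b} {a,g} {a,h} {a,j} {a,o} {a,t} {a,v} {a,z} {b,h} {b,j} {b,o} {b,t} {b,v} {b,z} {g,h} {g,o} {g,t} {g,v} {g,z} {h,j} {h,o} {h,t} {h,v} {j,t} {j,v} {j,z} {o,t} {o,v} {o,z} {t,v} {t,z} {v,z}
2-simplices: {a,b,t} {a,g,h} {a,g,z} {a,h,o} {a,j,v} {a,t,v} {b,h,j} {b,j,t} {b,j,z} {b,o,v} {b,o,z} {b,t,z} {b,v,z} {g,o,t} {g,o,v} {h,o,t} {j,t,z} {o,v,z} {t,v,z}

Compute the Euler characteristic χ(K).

χ(K)=-4

n_0=9 n_1=32 n_2=19
χ=+9−32+19=-4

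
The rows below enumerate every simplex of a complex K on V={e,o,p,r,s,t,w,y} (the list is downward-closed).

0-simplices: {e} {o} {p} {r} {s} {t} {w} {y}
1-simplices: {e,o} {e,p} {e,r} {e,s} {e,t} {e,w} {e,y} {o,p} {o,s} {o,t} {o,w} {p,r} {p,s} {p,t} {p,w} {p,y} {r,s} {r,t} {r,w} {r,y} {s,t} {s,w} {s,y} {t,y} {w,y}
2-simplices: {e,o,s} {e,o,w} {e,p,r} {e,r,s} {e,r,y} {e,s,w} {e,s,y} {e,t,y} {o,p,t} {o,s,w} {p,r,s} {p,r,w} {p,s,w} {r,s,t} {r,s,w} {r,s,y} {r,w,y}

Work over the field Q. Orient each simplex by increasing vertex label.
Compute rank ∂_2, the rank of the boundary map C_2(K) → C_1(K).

n_0=8 n_1=25 n_2=17  [Q]
∂1: piv[eo,ep,er,es,et,ew,ey] rk=7  ker:op,os,ot,ow,pr,ps,pt,pw,py,rs,rt,rw,ry,st,sw,sy,ty,wy
∂2: piv[eos,eow,epr,ers,ery,esw,esy,ety,opt,prs,prw,psw,rst,rwy] rk=14  ker:osw,rsw,rsy
rk∂_2=14

rank∂_2=14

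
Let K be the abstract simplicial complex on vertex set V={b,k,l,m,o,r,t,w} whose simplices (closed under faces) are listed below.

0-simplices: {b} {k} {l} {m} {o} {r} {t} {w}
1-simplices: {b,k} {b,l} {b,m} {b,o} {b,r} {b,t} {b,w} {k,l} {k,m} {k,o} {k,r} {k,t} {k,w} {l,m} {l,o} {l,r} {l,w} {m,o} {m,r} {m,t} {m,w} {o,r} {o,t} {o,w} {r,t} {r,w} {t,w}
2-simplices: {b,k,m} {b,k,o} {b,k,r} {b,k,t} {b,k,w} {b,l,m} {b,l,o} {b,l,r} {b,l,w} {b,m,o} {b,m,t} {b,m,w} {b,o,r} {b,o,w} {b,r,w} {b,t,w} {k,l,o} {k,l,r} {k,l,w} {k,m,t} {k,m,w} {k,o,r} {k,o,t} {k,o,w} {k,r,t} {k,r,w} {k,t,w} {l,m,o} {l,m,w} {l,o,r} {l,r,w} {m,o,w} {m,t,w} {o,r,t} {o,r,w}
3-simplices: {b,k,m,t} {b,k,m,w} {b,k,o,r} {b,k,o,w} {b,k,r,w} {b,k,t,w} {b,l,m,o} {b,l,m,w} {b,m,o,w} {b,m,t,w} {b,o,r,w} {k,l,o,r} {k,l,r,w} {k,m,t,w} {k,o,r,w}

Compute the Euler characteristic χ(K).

n_0=8 n_1=27 n_2=35 n_3=15
χ=+8−27+35−15=1

χ(K)=1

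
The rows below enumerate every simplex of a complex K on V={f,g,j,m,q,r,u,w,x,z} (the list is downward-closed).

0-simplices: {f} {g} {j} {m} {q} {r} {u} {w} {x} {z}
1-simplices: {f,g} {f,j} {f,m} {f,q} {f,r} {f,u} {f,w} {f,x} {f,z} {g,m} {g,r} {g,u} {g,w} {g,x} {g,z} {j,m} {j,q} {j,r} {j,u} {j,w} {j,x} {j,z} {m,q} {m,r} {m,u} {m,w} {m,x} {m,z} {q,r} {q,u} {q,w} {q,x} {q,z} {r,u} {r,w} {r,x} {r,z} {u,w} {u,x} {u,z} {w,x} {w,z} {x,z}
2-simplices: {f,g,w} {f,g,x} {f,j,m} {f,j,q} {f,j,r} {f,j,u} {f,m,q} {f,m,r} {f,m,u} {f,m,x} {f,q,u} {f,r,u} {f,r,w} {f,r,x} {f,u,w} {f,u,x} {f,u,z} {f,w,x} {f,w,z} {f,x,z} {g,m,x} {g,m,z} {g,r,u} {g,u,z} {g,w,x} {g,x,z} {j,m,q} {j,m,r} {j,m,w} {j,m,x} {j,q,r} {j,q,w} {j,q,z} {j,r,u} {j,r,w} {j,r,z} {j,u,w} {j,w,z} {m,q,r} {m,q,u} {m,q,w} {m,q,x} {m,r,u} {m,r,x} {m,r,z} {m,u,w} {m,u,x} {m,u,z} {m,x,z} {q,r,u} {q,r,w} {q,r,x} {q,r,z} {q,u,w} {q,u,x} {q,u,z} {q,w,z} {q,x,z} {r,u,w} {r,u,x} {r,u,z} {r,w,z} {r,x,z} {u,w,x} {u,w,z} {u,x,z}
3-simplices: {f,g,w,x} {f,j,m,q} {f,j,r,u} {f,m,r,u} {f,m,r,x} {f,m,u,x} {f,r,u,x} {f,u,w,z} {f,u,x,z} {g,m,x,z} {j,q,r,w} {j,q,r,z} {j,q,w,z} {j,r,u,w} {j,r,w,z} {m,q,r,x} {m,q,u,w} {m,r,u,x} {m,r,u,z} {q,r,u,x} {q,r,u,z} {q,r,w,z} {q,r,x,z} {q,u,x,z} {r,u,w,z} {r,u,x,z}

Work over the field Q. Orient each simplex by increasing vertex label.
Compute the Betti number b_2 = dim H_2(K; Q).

b_2=9

n_0=10 n_1=43 n_2=66 n_3=26  [Q]
∂1: piv[fg,fj,fm,fq,fr,fu,fw,fx,fz] rk=9  ker:gm,gr,gu,gw,gx,gz,jm,jq,jr,ju,jw,jx,jz,mq,mr,mu,mw,mx,mz,qr,qu,qw,qx,qz,ru,rw,rx,rz,uw,ux,uz,wx,wz,xz
∂2: piv[fgw,fgx,fjm,fjq,fjr,fju,fmq,fmr,fmu,fmx,fqu,fru,frw,frx,fuw,fux,fuz,fwx,fwz,fxz,gmx,gmz,gru,guz,gxz,jmw,jmx,jqr,jqw,jqz,jrw,jrz,jwz,mqx] rk=34  ker:gwx,jmq,jmr,jru,juw,mqr,mqu,mqw,mru,mrx,mrz,muw,mux,muz,mxz,qru,qrw,qrx,qrz,quw,qux,quz,qwz,qxz,ruw,rux,ruz,rwz,rxz,uwx,uwz,uxz
∂3: piv[fgwx,fjmq,fjru,fmru,fmrx,fmux,frux,fuwz,fuxz,gmxz,jqrw,jqrz,jqwz,jruw,jrwz,mqrx,mquw,mruz,qrux,qruz,qrxz,quxz,ruwz] rk=23  ker:mrux,qrwz,ruxz
b_2=(66−34)−23=9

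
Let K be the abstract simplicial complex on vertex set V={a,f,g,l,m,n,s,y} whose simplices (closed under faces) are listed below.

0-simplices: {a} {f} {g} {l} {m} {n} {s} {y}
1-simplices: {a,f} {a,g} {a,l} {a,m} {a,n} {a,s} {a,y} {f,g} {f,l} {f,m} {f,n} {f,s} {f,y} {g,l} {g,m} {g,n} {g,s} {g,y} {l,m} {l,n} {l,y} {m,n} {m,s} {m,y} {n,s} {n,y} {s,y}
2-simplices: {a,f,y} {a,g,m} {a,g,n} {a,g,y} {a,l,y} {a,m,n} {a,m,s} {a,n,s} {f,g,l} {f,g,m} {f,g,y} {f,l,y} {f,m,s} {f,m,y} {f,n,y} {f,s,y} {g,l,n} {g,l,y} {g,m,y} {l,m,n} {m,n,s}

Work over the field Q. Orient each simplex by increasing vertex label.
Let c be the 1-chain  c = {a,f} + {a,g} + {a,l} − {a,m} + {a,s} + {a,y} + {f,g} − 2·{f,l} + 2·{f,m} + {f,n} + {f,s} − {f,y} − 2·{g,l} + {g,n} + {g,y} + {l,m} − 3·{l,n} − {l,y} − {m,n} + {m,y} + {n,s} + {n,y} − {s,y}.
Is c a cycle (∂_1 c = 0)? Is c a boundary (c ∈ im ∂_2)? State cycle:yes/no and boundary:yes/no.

n_0=8 n_1=27 n_2=21  [Q]
∂1: piv[af,ag,al,am,an,as,ay] rk=7  ker:fg,fl,fm,fn,fs,fy,gl,gm,gn,gs,gy,lm,ln,ly,mn,ms,my,ns,ny,sy
∂2: piv[afy,agm,agn,agy,aly,amn,ams,ans,fgl,fgm,fgy,fly,fms,fmy,fny,fsy,gln,lmn] rk=18  ker:gly,gmy,mns
∂1c = −4·{a} − {f} + 2·{g} + 2·{m} − 4·{n} + 4·{s} + {y}

cycle:no boundary:no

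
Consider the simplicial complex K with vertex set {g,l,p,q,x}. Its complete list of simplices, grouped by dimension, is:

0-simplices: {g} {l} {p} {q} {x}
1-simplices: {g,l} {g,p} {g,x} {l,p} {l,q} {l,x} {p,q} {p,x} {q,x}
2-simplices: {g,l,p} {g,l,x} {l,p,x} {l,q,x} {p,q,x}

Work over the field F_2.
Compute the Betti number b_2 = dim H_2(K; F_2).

b_2=0

n_0=5 n_1=9 n_2=5  [Z2]
∂1: piv[gl,gp,gx,lq] rk=4  ker:lp,lx,pq,px,qx
∂2: piv[glp,glx,lpx,lqx,pqx] rk=5
b_2=(5−5)−0=0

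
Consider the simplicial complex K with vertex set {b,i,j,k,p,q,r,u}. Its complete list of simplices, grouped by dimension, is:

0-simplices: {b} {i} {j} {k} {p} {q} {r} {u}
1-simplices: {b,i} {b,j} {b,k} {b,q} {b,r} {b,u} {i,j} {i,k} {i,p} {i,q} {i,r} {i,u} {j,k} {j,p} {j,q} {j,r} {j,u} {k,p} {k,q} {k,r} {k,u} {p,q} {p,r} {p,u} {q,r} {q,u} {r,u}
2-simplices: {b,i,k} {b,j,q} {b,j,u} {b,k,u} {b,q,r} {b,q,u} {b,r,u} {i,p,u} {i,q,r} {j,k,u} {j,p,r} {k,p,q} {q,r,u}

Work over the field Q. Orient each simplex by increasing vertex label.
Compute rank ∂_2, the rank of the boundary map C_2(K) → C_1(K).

rank∂_2=12

n_0=8 n_1=27 n_2=13  [Q]
∂1: piv[bi,bj,bk,bq,br,bu,ip] rk=7  ker:ij,ik,iq,ir,iu,jk,jp,jq,jr,ju,kp,kq,kr,ku,pq,pr,pu,qr,qu,ru
∂2: piv[bik,bjq,bju,bku,bqr,bqu,bru,ipu,iqr,jku,jpr,kpq] rk=12  ker:qru
rk∂_2=12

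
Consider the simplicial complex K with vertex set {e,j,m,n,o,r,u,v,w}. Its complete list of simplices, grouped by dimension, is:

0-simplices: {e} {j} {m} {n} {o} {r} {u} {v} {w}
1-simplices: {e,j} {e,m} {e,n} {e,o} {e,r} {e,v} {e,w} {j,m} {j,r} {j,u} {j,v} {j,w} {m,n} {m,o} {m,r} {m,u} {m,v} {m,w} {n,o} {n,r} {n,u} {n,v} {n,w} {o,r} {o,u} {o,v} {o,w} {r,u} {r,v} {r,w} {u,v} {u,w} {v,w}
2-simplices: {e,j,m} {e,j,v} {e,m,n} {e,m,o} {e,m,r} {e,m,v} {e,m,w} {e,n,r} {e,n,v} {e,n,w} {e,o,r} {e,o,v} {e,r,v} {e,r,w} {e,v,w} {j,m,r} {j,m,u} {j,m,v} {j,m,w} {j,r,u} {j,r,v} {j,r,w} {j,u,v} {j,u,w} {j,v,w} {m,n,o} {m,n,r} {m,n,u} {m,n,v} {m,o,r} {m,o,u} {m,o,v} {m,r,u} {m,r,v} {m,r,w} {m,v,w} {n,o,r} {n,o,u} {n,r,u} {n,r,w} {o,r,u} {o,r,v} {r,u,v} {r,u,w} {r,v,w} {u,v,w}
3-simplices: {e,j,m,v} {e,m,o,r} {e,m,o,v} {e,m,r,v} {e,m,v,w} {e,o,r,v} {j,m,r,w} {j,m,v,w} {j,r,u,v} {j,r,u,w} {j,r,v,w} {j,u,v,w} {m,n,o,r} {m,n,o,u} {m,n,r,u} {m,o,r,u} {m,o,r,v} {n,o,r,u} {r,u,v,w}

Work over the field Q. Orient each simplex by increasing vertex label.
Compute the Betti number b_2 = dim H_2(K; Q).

n_0=9 n_1=33 n_2=46 n_3=19  [Q]
∂1: piv[ej,em,en,eo,er,ev,ew,ju] rk=8  ker:jm,jr,jv,jw,mn,mo,mr,mu,mv,mw,no,nr,nu,nv,nw,or,ou,ov,ow,ru,rv,rw,uv,uw,vw
∂2: piv[ejm,ejv,emn,emo,emr,emv,emw,enr,env,enw,eor,eov,erv,erw,evw,jmr,jmu,jmw,jru,juv,juw,mno,mnu,mou] rk=24  ker:jmv,jrv,jrw,jvw,mnr,mnv,mor,mov,mru,mrv,mrw,mvw,nor,nou,nru,nrw,oru,orv,ruv,ruw,rvw,uvw
∂3: piv[ejmv,emor,emov,emrv,emvw,eorv,jmrw,jmvw,jruv,jruw,jrvw,juvw,mnor,mnou,mnru,moru] rk=16  ker:morv,noru,ruvw
b_2=(46−24)−16=6

b_2=6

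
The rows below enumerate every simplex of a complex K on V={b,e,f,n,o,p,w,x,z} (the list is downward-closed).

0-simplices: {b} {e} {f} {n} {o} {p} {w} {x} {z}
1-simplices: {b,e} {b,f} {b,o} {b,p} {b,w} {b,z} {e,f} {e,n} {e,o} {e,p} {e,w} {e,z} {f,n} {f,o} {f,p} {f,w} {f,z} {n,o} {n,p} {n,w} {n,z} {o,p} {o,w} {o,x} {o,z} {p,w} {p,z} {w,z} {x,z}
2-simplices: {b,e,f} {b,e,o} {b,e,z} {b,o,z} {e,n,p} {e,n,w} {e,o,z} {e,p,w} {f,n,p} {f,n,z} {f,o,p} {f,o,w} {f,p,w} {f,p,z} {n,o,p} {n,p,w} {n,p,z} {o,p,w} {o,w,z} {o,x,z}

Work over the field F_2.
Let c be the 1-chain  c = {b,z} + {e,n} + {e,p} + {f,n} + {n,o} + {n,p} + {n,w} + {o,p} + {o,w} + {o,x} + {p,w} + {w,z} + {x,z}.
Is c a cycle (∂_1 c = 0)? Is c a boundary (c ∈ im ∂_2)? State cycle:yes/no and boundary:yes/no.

cycle:no boundary:no

n_0=9 n_1=29 n_2=20  [Z2]
∂1: piv[be,bf,bo,bp,bw,bz,en,ox] rk=8  ker:ef,eo,ep,ew,ez,fn,fo,fp,fw,fz,no,np,nw,nz,op,ow,oz,pw,pz,wz,xz
∂2: piv[bef,beo,bez,boz,enp,enw,epw,fnp,fnz,fop,fow,fpw,fpz,nop,owz,oxz] rk=16  ker:eoz,npw,npz,opw
∂1c = {b} + {f} + {n} + {z}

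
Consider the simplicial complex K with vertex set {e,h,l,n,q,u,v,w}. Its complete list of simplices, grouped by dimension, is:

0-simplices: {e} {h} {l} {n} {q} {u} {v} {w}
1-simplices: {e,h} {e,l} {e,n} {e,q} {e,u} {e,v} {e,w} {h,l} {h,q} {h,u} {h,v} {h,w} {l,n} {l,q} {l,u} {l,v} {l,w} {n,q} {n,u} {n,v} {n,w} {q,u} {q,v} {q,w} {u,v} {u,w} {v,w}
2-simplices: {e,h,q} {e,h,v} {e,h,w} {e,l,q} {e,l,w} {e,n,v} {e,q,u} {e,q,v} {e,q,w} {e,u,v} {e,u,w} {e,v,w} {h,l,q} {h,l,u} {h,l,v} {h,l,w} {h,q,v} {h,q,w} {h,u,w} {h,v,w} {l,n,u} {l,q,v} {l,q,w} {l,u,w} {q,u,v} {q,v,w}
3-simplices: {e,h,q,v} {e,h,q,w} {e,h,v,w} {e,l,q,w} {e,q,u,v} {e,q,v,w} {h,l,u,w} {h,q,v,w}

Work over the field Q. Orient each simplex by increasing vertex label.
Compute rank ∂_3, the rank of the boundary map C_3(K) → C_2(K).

rank∂_3=7

n_0=8 n_1=27 n_2=26 n_3=8  [Q]
∂1: piv[eh,el,en,eq,eu,ev,ew] rk=7  ker:hl,hq,hu,hv,hw,ln,lq,lu,lv,lw,nq,nu,nv,nw,qu,qv,qw,uv,uw,vw
∂2: piv[ehq,ehv,ehw,elq,elw,env,equ,eqv,eqw,euv,euw,evw,hlq,hlu,hlv,huw,lnu] rk=17  ker:hlw,hqv,hqw,hvw,lqv,lqw,luw,quv,qvw
∂3: piv[ehqv,ehqw,ehvw,elqw,equv,eqvw,hluw] rk=7  ker:hqvw
rk∂_3=7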